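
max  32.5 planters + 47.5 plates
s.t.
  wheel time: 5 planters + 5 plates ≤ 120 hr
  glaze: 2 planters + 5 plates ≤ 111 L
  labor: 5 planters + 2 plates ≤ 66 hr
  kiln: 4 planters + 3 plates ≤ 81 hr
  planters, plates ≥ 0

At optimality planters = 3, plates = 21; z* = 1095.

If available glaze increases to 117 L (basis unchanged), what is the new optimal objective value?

1125

Binding: wheel time and glaze. Non-binding: labor (9 unused), kiln (6 unused).
Since labor, kiln are not tight, their duals are 0.
The binding rows give the dual system: 5·y_wheel time + 2·y_glaze = 32.5 and 5·y_wheel time + 5·y_glaze = 47.5.
This yields shadow prices y_wheel time = 4.5, y_glaze = 5.
Δz = y_glaze·Δb = 5 × (6) = 30, so new z* = 1095 + 30 = 1125.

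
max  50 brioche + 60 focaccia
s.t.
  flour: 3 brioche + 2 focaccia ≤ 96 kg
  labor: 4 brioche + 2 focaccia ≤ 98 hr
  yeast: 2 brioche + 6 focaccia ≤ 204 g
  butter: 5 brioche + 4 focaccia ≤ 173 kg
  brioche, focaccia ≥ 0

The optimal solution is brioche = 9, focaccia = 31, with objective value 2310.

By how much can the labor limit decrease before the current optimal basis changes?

Binding constraints: labor, yeast. The basis is B = [[4,2],[2,6]] with det 20.
Per unit decrease in labor, x* moves by d = (-0.3, 0.1).
The basis stays optimal until brioche reaches 0; allowable decrease = 30 hr.

30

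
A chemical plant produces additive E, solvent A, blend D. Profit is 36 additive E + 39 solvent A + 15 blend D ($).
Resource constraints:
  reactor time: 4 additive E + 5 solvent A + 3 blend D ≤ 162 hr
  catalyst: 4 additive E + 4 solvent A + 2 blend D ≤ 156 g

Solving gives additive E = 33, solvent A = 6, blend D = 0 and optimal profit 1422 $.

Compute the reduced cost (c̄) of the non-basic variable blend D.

At the optimum: reactor time uses 162 of 162 (binding); catalyst uses 156 of 156 (binding).
The binding rows give the dual system: 4·y_reactor time + 4·y_catalyst = 36 and 5·y_reactor time + 4·y_catalyst = 39.
→ y_reactor time = 3 and y_catalyst = 6.
Reduced cost of blend D: c₃ − yᵀa₃ = 15 − (3·3 + 6·2) = 15 − 21 = -6.

-6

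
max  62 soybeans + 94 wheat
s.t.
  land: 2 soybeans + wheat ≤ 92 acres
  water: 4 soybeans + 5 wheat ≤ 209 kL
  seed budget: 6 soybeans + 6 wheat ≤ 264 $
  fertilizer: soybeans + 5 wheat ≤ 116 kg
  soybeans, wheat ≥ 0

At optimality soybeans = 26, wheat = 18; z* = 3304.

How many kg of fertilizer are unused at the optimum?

fertilizer used = 1·26 + 5·18 = 116; slack = 116 − 116 = 0.

0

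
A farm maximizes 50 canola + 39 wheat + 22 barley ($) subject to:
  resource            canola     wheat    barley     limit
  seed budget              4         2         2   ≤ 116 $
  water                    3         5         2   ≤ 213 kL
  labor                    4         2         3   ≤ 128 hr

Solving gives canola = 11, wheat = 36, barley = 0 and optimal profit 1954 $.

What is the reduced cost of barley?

Binding: seed budget and water. Non-binding: labor (12 unused).
Since labor is not tight, its dual is 0.
The binding rows give the dual system: 4·y_seed budget + 3·y_water = 50 and 2·y_seed budget + 5·y_water = 39.
Solving: y_seed budget = 9.5, y_water = 4.
Reduced cost of barley: c₃ − yᵀa₃ = 22 − (9.5·2 + 4·2) = 22 − 27 = -5.

-5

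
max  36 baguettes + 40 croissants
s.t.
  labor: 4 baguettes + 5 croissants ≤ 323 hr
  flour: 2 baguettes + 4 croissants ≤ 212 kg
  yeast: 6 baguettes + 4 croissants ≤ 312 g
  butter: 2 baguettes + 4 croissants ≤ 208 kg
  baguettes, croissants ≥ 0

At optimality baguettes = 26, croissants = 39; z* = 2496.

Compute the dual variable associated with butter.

Check each constraint at x*: labor 299/323 (slack 24); flour 208/212 (slack 4); yeast 312/312 (tight); butter 208/208 (tight).
By complementary slackness, y = 0 for the non-binding constraints.
From A_Bᵀ y = c: 6·y_yeast + 2·y_butter = 36; 4·y_yeast + 4·y_butter = 40.
→ y_yeast = 4 and y_butter = 6.
Shadow price of butter = 6.

6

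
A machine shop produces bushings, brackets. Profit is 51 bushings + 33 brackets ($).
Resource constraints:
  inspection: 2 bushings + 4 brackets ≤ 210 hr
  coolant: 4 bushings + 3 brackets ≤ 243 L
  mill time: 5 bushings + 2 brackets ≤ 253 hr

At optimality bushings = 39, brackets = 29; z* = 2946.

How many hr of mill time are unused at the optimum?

0

mill time used = 5·39 + 2·29 = 253; slack = 253 − 253 = 0.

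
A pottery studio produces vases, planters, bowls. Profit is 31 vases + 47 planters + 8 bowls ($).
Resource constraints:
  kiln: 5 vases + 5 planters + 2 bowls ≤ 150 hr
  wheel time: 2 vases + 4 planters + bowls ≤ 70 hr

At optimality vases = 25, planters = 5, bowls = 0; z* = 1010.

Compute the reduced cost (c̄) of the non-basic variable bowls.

Check each constraint at x*: kiln 150/150 (tight); wheel time 70/70 (tight).
The binding rows give the dual system: 5·y_kiln + 2·y_wheel time = 31 and 5·y_kiln + 4·y_wheel time = 47.
→ y_kiln = 3 and y_wheel time = 8.
Reduced cost of bowls: c₃ − yᵀa₃ = 8 − (3·2 + 8·1) = 8 − 14 = -6.

-6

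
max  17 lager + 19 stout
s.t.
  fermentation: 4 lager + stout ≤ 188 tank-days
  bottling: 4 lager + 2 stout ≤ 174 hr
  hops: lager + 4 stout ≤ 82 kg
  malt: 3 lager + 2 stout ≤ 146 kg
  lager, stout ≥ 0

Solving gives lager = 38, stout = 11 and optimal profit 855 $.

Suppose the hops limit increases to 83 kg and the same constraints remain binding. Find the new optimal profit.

858

At the optimum: fermentation uses 163 of 188 (slack = 25); bottling uses 174 of 174 (binding); hops uses 82 of 82 (binding); malt uses 136 of 146 (slack = 10).
Slack constraints have shadow price 0 (complementary slackness).
Dual feasibility on the basic columns requires 4·y_bottling + 1·y_hops = 17, 2·y_bottling + 4·y_hops = 19.
This yields shadow prices y_bottling = 3.5, y_hops = 3.
Δz = y_hops·Δb = 3 × (1) = 3, so new z* = 855 + 3 = 858.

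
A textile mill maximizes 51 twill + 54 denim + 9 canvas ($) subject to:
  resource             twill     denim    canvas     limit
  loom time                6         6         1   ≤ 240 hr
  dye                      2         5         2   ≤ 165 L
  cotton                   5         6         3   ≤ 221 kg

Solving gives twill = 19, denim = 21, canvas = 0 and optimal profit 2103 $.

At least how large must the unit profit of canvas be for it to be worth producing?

At the optimum: loom time uses 240 of 240 (binding); dye uses 143 of 165 (slack = 22); cotton uses 221 of 221 (binding).
By complementary slackness, y = 0 for the non-binding constraint.
From A_Bᵀ y = c: 6·y_loom time + 5·y_cotton = 51; 6·y_loom time + 6·y_cotton = 54.
→ y_loom time = 6 and y_cotton = 3.
canvas enters the basis when its profit ≥ yᵀa₃ = 6·1 + 3·3 = 15.

15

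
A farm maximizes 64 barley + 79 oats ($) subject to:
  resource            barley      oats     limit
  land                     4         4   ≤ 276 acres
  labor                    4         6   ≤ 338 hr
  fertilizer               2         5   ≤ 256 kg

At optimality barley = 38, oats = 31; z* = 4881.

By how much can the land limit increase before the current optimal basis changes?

Binding constraints: land, labor. The basis is B = [[4,4],[4,6]] with det 8.
Per unit increase in land, x* moves by d = (0.75, -0.5).
The basis stays optimal until oats reaches 0; allowable increase = 62 acres.

62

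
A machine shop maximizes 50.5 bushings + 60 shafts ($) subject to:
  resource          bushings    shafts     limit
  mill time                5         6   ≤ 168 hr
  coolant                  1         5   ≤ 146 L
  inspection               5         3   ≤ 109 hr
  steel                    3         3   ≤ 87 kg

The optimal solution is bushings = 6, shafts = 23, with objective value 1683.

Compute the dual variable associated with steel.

1

Binding: mill time and steel. Non-binding: coolant (25 unused), inspection (10 unused).
Since coolant, inspection are not tight, their duals are 0.
From A_Bᵀ y = c: 5·y_mill time + 3·y_steel = 50.5; 6·y_mill time + 3·y_steel = 60.
→ y_mill time = 9.5 and y_steel = 1.
Shadow price of steel = 1.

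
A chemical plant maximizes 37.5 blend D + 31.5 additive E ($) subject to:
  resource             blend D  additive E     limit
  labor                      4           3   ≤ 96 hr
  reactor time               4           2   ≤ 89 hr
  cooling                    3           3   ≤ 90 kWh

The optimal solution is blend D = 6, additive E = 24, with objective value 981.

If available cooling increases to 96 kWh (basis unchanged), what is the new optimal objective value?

1008

Binding: labor and cooling. Non-binding: reactor time (17 unused).
Slack constraints have shadow price 0 (complementary slackness).
Dual feasibility on the basic columns requires 4·y_labor + 3·y_cooling = 37.5, 3·y_labor + 3·y_cooling = 31.5.
This yields shadow prices y_labor = 6, y_cooling = 4.5.
Δz = y_cooling·Δb = 4.5 × (6) = 27, so new z* = 981 + 27 = 1008.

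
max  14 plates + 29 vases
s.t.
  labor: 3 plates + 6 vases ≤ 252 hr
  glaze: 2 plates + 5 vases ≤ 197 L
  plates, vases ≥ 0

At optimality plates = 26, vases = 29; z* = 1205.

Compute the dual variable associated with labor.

At the optimum: labor uses 252 of 252 (binding); glaze uses 197 of 197 (binding).
Dual feasibility on the basic columns requires 3·y_labor + 2·y_glaze = 14, 6·y_labor + 5·y_glaze = 29.
→ y_labor = 4 and y_glaze = 1.
Shadow price of labor = 4.

4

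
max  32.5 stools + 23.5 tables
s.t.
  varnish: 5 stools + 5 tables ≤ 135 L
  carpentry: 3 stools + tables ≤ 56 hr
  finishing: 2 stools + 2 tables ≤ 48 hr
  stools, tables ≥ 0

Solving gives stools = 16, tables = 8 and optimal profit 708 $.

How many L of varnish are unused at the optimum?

varnish used = 5·16 + 5·8 = 120; slack = 135 − 120 = 15.

15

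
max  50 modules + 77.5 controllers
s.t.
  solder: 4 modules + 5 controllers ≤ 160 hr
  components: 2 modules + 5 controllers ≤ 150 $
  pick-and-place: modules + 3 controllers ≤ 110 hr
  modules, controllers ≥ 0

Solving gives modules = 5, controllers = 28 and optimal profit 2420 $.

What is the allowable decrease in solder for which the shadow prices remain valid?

10

Binding constraints: solder, components. The basis is B = [[4,5],[2,5]] with det 10.
Per unit decrease in solder, x* moves by d = (-0.5, 0.2).
The basis stays optimal until modules reaches 0; allowable decrease = 10 hr.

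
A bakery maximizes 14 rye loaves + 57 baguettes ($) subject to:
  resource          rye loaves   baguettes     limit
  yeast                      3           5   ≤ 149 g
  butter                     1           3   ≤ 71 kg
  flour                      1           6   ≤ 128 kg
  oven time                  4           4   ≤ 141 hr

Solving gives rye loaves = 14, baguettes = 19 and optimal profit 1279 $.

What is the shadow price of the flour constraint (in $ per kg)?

At the optimum: yeast uses 137 of 149 (slack = 12); butter uses 71 of 71 (binding); flour uses 128 of 128 (binding); oven time uses 132 of 141 (slack = 9).
Since yeast, oven time are not tight, their duals are 0.
From A_Bᵀ y = c: 1·y_butter + 1·y_flour = 14; 3·y_butter + 6·y_flour = 57.
→ y_butter = 9 and y_flour = 5.
Shadow price of flour = 5.

5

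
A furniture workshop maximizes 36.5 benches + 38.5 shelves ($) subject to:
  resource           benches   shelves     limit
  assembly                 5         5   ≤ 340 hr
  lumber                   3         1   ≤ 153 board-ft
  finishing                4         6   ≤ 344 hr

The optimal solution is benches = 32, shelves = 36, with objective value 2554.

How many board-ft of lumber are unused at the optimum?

21

lumber used = 3·32 + 1·36 = 132; slack = 153 − 132 = 21.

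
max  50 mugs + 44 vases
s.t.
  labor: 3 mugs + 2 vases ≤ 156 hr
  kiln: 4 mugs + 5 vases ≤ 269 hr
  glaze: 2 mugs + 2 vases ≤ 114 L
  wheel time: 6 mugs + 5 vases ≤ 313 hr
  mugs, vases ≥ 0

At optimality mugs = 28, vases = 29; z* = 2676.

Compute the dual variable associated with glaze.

7

Check each constraint at x*: labor 142/156 (slack 14); kiln 257/269 (slack 12); glaze 114/114 (tight); wheel time 313/313 (tight).
Slack constraints have shadow price 0 (complementary slackness).
From A_Bᵀ y = c: 2·y_glaze + 6·y_wheel time = 50; 2·y_glaze + 5·y_wheel time = 44.
→ y_glaze = 7 and y_wheel time = 6.
Shadow price of glaze = 7.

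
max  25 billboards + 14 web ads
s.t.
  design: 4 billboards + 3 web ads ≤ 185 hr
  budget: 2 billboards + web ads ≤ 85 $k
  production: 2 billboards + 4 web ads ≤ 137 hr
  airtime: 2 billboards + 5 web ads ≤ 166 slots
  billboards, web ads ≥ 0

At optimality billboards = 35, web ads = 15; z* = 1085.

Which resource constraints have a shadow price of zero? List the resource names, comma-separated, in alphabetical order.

design: 185/185 (binding)
budget: 85/85 (binding)
production: 130/137 (slack 7)
airtime: 145/166 (slack 21)
By complementary slackness, a constraint with positive slack has shadow price 0 → airtime, production.

airtime, production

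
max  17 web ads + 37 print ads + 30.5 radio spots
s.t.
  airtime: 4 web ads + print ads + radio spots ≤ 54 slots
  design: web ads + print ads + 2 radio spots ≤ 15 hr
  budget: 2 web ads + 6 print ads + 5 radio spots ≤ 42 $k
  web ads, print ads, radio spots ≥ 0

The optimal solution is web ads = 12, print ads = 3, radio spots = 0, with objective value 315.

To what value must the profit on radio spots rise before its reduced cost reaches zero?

At the optimum: airtime uses 51 of 54 (slack = 3); design uses 15 of 15 (binding); budget uses 42 of 42 (binding).
Since airtime is not tight, its dual is 0.
Dual feasibility on the basic columns requires 1·y_design + 2·y_budget = 17, 1·y_design + 6·y_budget = 37.
This yields shadow prices y_design = 7, y_budget = 5.
radio spots enters the basis when its profit ≥ yᵀa₃ = 7·2 + 5·5 = 39.

39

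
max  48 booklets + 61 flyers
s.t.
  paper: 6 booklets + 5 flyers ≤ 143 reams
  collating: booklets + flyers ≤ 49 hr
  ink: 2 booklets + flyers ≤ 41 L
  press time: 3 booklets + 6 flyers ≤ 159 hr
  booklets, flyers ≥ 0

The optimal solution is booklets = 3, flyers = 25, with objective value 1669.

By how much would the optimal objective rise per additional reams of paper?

5

At the optimum: paper uses 143 of 143 (binding); collating uses 28 of 49 (slack = 21); ink uses 31 of 41 (slack = 10); press time uses 159 of 159 (binding).
Slack constraints have shadow price 0 (complementary slackness).
Dual feasibility on the basic columns requires 6·y_paper + 3·y_press time = 48, 5·y_paper + 6·y_press time = 61.
Solving: y_paper = 5, y_press time = 6.
Shadow price of paper = 5.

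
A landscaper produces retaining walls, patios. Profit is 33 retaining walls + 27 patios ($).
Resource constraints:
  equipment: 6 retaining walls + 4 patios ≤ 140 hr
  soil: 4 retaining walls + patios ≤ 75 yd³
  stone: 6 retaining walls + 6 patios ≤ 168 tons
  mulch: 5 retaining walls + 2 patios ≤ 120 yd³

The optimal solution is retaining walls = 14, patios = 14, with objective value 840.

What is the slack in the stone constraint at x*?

stone used = 6·14 + 6·14 = 168; slack = 168 − 168 = 0.

0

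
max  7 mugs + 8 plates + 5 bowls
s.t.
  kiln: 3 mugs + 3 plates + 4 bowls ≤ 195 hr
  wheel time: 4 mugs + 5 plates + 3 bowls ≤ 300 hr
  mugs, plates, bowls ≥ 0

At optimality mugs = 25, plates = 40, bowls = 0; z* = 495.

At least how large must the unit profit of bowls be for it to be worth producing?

At the optimum: kiln uses 195 of 195 (binding); wheel time uses 300 of 300 (binding).
Dual feasibility on the basic columns requires 3·y_kiln + 4·y_wheel time = 7, 3·y_kiln + 5·y_wheel time = 8.
Solving: y_kiln = 1, y_wheel time = 1.
bowls enters the basis when its profit ≥ yᵀa₃ = 1·4 + 1·3 = 7.

7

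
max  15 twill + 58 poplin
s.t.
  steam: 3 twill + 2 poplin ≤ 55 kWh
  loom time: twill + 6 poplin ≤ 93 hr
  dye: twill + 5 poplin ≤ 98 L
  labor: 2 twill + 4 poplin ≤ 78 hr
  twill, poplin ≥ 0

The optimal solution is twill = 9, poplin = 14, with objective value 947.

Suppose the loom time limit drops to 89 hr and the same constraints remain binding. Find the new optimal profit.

911

Check each constraint at x*: steam 55/55 (tight); loom time 93/93 (tight); dye 79/98 (slack 19); labor 74/78 (slack 4).
Slack constraints have shadow price 0 (complementary slackness).
The binding rows give the dual system: 3·y_steam + 1·y_loom time = 15 and 2·y_steam + 6·y_loom time = 58.
This yields shadow prices y_steam = 2, y_loom time = 9.
Δz = y_loom time·Δb = 9 × (-4) = -36, so new z* = 947 − 36 = 911.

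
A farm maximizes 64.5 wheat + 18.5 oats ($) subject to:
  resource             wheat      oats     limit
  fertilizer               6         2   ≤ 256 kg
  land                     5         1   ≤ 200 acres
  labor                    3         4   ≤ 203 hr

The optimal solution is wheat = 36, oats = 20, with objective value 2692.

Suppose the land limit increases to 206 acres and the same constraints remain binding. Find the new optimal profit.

Check each constraint at x*: fertilizer 256/256 (tight); land 200/200 (tight); labor 188/203 (slack 15).
Slack constraints have shadow price 0 (complementary slackness).
From A_Bᵀ y = c: 6·y_fertilizer + 5·y_land = 64.5; 2·y_fertilizer + 1·y_land = 18.5.
Solving: y_fertilizer = 7, y_land = 4.5.
Δz = y_land·Δb = 4.5 × (6) = 27, so new z* = 2692 + 27 = 2719.

2719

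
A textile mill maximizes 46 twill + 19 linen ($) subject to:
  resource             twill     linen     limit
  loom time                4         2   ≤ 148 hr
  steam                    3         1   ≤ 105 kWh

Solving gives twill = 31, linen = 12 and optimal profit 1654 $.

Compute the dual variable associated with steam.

8

Both loom time and steam are binding at x*.
The binding rows give the dual system: 4·y_loom time + 3·y_steam = 46 and 2·y_loom time + 1·y_steam = 19.
Solving: y_loom time = 5.5, y_steam = 8.
Shadow price of steam = 8.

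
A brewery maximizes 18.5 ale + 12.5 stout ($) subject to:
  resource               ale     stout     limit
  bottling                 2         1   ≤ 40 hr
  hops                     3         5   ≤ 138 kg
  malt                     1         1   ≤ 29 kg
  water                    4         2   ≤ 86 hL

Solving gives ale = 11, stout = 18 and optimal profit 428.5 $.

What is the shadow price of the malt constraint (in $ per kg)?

Check each constraint at x*: bottling 40/40 (tight); hops 123/138 (slack 15); malt 29/29 (tight); water 80/86 (slack 6).
Since hops, water are not tight, their duals are 0.
The binding rows give the dual system: 2·y_bottling + 1·y_malt = 18.5 and 1·y_bottling + 1·y_malt = 12.5.
→ y_bottling = 6 and y_malt = 6.5.
Shadow price of malt = 6.5.

6.5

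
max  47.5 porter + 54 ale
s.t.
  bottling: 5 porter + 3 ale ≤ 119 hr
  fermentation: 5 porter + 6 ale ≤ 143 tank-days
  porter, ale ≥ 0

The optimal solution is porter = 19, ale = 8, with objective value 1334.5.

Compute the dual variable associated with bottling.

At the optimum: bottling uses 119 of 119 (binding); fermentation uses 143 of 143 (binding).
The binding rows give the dual system: 5·y_bottling + 5·y_fermentation = 47.5 and 3·y_bottling + 6·y_fermentation = 54.
This yields shadow prices y_bottling = 1, y_fermentation = 8.5.
Shadow price of bottling = 1.

1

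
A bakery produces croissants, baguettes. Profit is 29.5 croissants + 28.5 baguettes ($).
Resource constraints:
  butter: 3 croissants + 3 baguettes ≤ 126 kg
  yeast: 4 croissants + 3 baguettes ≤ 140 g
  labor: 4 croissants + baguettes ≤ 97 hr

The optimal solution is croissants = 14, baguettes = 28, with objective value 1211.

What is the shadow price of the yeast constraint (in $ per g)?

1

At the optimum: butter uses 126 of 126 (binding); yeast uses 140 of 140 (binding); labor uses 84 of 97 (slack = 13).
By complementary slackness, y = 0 for the non-binding constraint.
From A_Bᵀ y = c: 3·y_butter + 4·y_yeast = 29.5; 3·y_butter + 3·y_yeast = 28.5.
This yields shadow prices y_butter = 8.5, y_yeast = 1.
Shadow price of yeast = 1.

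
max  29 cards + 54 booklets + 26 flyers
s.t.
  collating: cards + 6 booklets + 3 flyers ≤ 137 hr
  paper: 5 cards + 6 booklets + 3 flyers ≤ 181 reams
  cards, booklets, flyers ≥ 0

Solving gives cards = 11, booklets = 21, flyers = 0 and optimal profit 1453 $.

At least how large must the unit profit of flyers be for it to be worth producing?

27

Check each constraint at x*: collating 137/137 (tight); paper 181/181 (tight).
From A_Bᵀ y = c: 1·y_collating + 5·y_paper = 29; 6·y_collating + 6·y_paper = 54.
Solving: y_collating = 4, y_paper = 5.
flyers enters the basis when its profit ≥ yᵀa₃ = 4·3 + 5·3 = 27.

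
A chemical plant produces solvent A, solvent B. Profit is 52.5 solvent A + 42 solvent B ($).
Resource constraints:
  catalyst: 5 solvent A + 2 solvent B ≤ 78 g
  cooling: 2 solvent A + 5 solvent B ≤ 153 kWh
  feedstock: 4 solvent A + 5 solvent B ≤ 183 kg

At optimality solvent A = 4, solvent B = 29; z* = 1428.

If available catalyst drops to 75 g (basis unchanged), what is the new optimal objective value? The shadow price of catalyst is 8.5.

1402.5

Δb = -3, so new z* = 1428 + (8.5)·(-3) = 1428 − 25.5 = 1402.5.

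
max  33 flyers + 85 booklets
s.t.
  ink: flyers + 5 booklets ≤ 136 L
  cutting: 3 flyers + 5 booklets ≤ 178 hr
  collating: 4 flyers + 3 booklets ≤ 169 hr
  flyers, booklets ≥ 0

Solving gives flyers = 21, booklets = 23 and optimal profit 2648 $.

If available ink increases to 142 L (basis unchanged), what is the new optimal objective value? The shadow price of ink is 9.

Δb = 6, so new z* = 2648 + (9)·(6) = 2648 + 54 = 2702.

2702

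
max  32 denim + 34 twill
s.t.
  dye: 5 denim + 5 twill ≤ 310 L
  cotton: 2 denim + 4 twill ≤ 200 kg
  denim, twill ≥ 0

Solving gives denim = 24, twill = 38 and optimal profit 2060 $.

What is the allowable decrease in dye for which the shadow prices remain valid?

60

Binding constraints: dye, cotton. The basis is B = [[5,5],[2,4]] with det 10.
Per unit decrease in dye, x* moves by d = (-0.4, 0.2).
The basis stays optimal until denim reaches 0; allowable decrease = 60 L.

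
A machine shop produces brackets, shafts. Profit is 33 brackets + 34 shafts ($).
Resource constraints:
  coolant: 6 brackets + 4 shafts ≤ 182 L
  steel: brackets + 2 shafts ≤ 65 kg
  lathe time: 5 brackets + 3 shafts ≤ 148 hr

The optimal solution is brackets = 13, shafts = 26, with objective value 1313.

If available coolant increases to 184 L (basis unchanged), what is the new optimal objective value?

Check each constraint at x*: coolant 182/182 (tight); steel 65/65 (tight); lathe time 143/148 (slack 5).
Since lathe time is not tight, its dual is 0.
The binding rows give the dual system: 6·y_coolant + 1·y_steel = 33 and 4·y_coolant + 2·y_steel = 34.
This yields shadow prices y_coolant = 4, y_steel = 9.
Δz = y_coolant·Δb = 4 × (2) = 8, so new z* = 1313 + 8 = 1321.

1321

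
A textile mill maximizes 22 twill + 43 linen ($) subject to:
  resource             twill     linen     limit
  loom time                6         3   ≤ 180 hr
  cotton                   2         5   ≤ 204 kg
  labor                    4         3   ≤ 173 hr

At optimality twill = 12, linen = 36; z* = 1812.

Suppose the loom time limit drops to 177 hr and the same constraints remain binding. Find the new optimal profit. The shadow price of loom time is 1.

Δb = -3, so new z* = 1812 + (1)·(-3) = 1812 − 3 = 1809.

1809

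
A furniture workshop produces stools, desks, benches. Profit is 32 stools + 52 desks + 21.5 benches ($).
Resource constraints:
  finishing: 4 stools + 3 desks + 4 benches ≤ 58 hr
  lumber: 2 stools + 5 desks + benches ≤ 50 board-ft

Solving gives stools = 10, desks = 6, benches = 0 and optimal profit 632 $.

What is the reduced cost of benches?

Check each constraint at x*: finishing 58/58 (tight); lumber 50/50 (tight).
Dual feasibility on the basic columns requires 4·y_finishing + 2·y_lumber = 32, 3·y_finishing + 5·y_lumber = 52.
This yields shadow prices y_finishing = 4, y_lumber = 8.
Reduced cost of benches: c₃ − yᵀa₃ = 21.5 − (4·4 + 8·1) = 21.5 − 24 = -2.5.

-2.5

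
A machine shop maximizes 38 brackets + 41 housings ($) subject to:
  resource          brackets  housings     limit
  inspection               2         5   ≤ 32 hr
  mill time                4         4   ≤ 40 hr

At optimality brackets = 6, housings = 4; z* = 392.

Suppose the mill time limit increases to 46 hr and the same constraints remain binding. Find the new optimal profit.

446

Both inspection and mill time are binding at x*.
The binding rows give the dual system: 2·y_inspection + 4·y_mill time = 38 and 5·y_inspection + 4·y_mill time = 41.
Solving: y_inspection = 1, y_mill time = 9.
Δz = y_mill time·Δb = 9 × (6) = 54, so new z* = 392 + 54 = 446.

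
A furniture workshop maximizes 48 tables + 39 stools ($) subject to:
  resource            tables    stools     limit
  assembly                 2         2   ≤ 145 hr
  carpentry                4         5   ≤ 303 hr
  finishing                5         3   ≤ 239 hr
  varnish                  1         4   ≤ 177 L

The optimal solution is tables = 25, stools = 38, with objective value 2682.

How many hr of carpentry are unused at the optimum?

13

carpentry used = 4·25 + 5·38 = 290; slack = 303 − 290 = 13.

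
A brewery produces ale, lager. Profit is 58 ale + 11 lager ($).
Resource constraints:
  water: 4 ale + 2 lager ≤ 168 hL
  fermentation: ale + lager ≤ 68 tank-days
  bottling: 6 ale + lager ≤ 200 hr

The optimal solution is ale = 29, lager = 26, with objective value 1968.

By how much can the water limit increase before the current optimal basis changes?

Binding constraints: water, bottling. The basis is B = [[4,2],[6,1]] with det -8.
Per unit increase in water, x* moves by d = (-0.125, 0.75).
The basis stays optimal until fermentation becomes binding; allowable increase = 20.8 hL.

20.8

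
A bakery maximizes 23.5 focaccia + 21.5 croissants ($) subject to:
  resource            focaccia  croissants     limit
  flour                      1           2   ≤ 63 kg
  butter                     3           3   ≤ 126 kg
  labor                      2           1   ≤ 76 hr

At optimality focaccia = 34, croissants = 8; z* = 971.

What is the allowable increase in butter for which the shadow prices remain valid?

Binding constraints: butter, labor. The basis is B = [[3,3],[2,1]] with det -3.
Per unit increase in butter, x* moves by d = (-0.3333, 0.6667).
The basis stays optimal until flour becomes binding; allowable increase = 13 kg.

13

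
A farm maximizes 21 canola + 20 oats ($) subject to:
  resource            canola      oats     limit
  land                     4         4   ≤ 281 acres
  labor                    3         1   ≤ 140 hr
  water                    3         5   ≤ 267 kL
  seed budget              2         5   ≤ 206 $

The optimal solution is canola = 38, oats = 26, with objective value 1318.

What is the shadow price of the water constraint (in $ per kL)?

Binding: labor and seed budget. Non-binding: land (25 unused), water (23 unused).
Since land, water are not tight, their duals are 0.
From A_Bᵀ y = c: 3·y_labor + 2·y_seed budget = 21; 1·y_labor + 5·y_seed budget = 20.
This yields shadow prices y_labor = 5, y_seed budget = 3.
Shadow price of water = 0.

0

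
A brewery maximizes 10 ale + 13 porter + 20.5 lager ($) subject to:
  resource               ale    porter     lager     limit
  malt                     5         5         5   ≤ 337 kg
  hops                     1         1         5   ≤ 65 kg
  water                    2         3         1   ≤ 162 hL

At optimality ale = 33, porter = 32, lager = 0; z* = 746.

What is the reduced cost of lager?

-2.5

Binding: hops and water. Non-binding: malt (12 unused).
Slack constraints have shadow price 0 (complementary slackness).
From A_Bᵀ y = c: 1·y_hops + 2·y_water = 10; 1·y_hops + 3·y_water = 13.
This yields shadow prices y_hops = 4, y_water = 3.
Reduced cost of lager: c₃ − yᵀa₃ = 20.5 − (4·5 + 3·1) = 20.5 − 23 = -2.5.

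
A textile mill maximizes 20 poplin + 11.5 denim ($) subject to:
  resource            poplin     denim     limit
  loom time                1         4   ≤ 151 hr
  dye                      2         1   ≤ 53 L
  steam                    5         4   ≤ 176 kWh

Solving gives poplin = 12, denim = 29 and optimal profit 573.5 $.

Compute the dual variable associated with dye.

7.5

At the optimum: loom time uses 128 of 151 (slack = 23); dye uses 53 of 53 (binding); steam uses 176 of 176 (binding).
Slack constraints have shadow price 0 (complementary slackness).
From A_Bᵀ y = c: 2·y_dye + 5·y_steam = 20; 1·y_dye + 4·y_steam = 11.5.
→ y_dye = 7.5 and y_steam = 1.
Shadow price of dye = 7.5.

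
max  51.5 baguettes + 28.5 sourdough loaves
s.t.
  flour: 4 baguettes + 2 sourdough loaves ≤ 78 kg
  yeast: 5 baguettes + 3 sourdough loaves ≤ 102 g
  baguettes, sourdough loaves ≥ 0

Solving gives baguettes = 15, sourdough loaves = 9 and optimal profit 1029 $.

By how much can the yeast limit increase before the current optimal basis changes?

15

Binding constraints: flour, yeast. The basis is B = [[4,2],[5,3]] with det 2.
Per unit increase in yeast, x* moves by d = (-1, 2).
The basis stays optimal until baguettes reaches 0; allowable increase = 15 g.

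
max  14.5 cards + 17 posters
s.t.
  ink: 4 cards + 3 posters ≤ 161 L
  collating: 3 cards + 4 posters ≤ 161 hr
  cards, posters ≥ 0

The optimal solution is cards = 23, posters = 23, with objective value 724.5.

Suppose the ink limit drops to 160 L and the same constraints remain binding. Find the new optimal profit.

Check each constraint at x*: ink 161/161 (tight); collating 161/161 (tight).
Dual feasibility on the basic columns requires 4·y_ink + 3·y_collating = 14.5, 3·y_ink + 4·y_collating = 17.
→ y_ink = 1 and y_collating = 3.5.
Δz = y_ink·Δb = 1 × (-1) = -1, so new z* = 724.5 − 1 = 723.5.

723.5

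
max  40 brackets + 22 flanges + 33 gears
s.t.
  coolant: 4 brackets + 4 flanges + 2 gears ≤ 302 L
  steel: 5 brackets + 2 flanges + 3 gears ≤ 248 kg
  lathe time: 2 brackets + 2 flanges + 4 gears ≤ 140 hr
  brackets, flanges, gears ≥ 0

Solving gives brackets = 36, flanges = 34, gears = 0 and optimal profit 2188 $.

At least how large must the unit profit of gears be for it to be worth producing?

38

Check each constraint at x*: coolant 280/302 (slack 22); steel 248/248 (tight); lathe time 140/140 (tight).
Since coolant is not tight, its dual is 0.
Dual feasibility on the basic columns requires 5·y_steel + 2·y_lathe time = 40, 2·y_steel + 2·y_lathe time = 22.
→ y_steel = 6 and y_lathe time = 5.
gears enters the basis when its profit ≥ yᵀa₃ = 6·3 + 5·4 = 38.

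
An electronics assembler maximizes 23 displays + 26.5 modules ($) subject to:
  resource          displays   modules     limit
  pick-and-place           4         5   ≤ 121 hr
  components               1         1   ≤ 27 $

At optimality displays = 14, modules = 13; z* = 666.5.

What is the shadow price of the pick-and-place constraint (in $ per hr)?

3.5

Both pick-and-place and components are binding at x*.
Dual feasibility on the basic columns requires 4·y_pick-and-place + 1·y_components = 23, 5·y_pick-and-place + 1·y_components = 26.5.
This yields shadow prices y_pick-and-place = 3.5, y_components = 9.
Shadow price of pick-and-place = 3.5.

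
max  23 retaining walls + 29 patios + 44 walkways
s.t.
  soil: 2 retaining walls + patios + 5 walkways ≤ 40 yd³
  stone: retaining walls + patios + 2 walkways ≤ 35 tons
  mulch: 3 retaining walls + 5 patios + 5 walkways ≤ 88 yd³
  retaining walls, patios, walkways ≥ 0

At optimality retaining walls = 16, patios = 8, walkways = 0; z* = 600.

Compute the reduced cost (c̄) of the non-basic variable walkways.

Check each constraint at x*: soil 40/40 (tight); stone 24/35 (slack 11); mulch 88/88 (tight).
Slack constraints have shadow price 0 (complementary slackness).
From A_Bᵀ y = c: 2·y_soil + 3·y_mulch = 23; 1·y_soil + 5·y_mulch = 29.
This yields shadow prices y_soil = 4, y_mulch = 5.
Reduced cost of walkways: c₃ − yᵀa₃ = 44 − (4·5 + 5·5) = 44 − 45 = -1.

-1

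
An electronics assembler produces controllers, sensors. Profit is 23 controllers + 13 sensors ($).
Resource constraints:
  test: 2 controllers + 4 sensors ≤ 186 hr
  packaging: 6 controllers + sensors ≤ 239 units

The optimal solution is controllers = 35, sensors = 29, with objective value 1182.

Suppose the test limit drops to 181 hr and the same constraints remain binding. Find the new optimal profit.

At the optimum: test uses 186 of 186 (binding); packaging uses 239 of 239 (binding).
The binding rows give the dual system: 2·y_test + 6·y_packaging = 23 and 4·y_test + 1·y_packaging = 13.
This yields shadow prices y_test = 2.5, y_packaging = 3.
Δz = y_test·Δb = 2.5 × (-5) = -12.5, so new z* = 1182 − 12.5 = 1169.5.

1169.5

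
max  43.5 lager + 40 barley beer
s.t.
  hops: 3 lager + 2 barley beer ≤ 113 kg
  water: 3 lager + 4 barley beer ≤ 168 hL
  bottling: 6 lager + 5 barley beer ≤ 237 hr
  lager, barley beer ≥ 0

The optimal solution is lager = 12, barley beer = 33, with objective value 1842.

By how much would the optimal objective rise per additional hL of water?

At the optimum: hops uses 102 of 113 (slack = 11); water uses 168 of 168 (binding); bottling uses 237 of 237 (binding).
Since hops is not tight, its dual is 0.
Dual feasibility on the basic columns requires 3·y_water + 6·y_bottling = 43.5, 4·y_water + 5·y_bottling = 40.
→ y_water = 2.5 and y_bottling = 6.
Shadow price of water = 2.5.

2.5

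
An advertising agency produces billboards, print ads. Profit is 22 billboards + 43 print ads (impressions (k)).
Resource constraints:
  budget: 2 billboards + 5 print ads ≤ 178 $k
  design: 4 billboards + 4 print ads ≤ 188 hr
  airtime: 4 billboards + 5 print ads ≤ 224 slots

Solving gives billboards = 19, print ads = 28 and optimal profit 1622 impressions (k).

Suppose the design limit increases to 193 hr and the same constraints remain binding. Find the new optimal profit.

Check each constraint at x*: budget 178/178 (tight); design 188/188 (tight); airtime 216/224 (slack 8).
By complementary slackness, y = 0 for the non-binding constraint.
From A_Bᵀ y = c: 2·y_budget + 4·y_design = 22; 5·y_budget + 4·y_design = 43.
→ y_budget = 7 and y_design = 2.
Δz = y_design·Δb = 2 × (5) = 10, so new z* = 1622 + 10 = 1632.

1632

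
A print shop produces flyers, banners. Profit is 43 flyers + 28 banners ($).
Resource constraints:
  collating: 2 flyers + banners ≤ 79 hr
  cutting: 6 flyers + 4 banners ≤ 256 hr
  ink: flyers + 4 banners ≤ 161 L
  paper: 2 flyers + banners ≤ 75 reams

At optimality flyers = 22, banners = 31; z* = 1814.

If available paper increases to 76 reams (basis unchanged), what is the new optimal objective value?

1816

Check each constraint at x*: collating 75/79 (slack 4); cutting 256/256 (tight); ink 146/161 (slack 15); paper 75/75 (tight).
By complementary slackness, y = 0 for the non-binding constraints.
Dual feasibility on the basic columns requires 6·y_cutting + 2·y_paper = 43, 4·y_cutting + 1·y_paper = 28.
Solving: y_cutting = 6.5, y_paper = 2.
Δz = y_paper·Δb = 2 × (1) = 2, so new z* = 1814 + 2 = 1816.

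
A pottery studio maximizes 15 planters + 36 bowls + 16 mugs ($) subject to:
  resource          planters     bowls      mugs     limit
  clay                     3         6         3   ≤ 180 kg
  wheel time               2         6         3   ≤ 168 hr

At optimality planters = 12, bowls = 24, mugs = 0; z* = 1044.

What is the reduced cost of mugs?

At the optimum: clay uses 180 of 180 (binding); wheel time uses 168 of 168 (binding).
Dual feasibility on the basic columns requires 3·y_clay + 2·y_wheel time = 15, 6·y_clay + 6·y_wheel time = 36.
Solving: y_clay = 3, y_wheel time = 3.
Reduced cost of mugs: c₃ − yᵀa₃ = 16 − (3·3 + 3·3) = 16 − 18 = -2.

-2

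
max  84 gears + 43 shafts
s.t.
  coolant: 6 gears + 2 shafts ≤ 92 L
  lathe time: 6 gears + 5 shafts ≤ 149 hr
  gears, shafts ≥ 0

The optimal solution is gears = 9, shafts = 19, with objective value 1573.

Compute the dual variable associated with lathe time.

5

Both coolant and lathe time are binding at x*.
From A_Bᵀ y = c: 6·y_coolant + 6·y_lathe time = 84; 2·y_coolant + 5·y_lathe time = 43.
Solving: y_coolant = 9, y_lathe time = 5.
Shadow price of lathe time = 5.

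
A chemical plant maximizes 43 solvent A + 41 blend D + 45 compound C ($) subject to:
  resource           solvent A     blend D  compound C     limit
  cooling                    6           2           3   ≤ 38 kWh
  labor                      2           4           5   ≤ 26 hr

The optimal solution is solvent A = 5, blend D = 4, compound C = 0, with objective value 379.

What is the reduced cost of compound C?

-8.5

Both cooling and labor are binding at x*.
The binding rows give the dual system: 6·y_cooling + 2·y_labor = 43 and 2·y_cooling + 4·y_labor = 41.
Solving: y_cooling = 4.5, y_labor = 8.
Reduced cost of compound C: c₃ − yᵀa₃ = 45 − (4.5·3 + 8·5) = 45 − 53.5 = -8.5.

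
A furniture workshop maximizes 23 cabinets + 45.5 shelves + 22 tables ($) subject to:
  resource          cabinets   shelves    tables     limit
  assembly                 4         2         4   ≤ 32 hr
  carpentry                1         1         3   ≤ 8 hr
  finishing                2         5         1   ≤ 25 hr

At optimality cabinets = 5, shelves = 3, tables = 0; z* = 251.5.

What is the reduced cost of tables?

-9.5

At the optimum: assembly uses 26 of 32 (slack = 6); carpentry uses 8 of 8 (binding); finishing uses 25 of 25 (binding).
Since assembly is not tight, its dual is 0.
Dual feasibility on the basic columns requires 1·y_carpentry + 2·y_finishing = 23, 1·y_carpentry + 5·y_finishing = 45.5.
Solving: y_carpentry = 8, y_finishing = 7.5.
Reduced cost of tables: c₃ − yᵀa₃ = 22 − (8·3 + 7.5·1) = 22 − 31.5 = -9.5.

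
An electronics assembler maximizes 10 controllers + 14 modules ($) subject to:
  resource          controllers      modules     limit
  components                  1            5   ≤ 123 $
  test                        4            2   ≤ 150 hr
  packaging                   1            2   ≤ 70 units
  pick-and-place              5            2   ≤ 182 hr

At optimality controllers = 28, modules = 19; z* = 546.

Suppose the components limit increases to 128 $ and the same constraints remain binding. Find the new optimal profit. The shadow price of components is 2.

Δb = 5, so new z* = 546 + (2)·(5) = 546 + 10 = 556.

556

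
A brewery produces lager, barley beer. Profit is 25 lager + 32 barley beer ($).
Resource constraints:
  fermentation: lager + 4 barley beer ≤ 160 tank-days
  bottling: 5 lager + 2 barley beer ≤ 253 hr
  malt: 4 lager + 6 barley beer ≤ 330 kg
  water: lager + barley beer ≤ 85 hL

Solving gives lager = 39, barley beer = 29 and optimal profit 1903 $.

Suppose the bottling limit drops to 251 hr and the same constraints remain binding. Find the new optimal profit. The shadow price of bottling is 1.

1901

Δb = -2, so new z* = 1903 + (1)·(-2) = 1903 − 2 = 1901.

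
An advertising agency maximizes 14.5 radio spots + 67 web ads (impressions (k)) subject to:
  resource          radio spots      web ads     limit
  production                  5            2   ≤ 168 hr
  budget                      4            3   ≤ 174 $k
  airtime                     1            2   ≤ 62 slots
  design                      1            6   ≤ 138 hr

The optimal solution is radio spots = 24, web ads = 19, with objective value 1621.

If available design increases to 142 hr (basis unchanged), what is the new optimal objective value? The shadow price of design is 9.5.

Δb = 4, so new z* = 1621 + (9.5)·(4) = 1621 + 38 = 1659.

1659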